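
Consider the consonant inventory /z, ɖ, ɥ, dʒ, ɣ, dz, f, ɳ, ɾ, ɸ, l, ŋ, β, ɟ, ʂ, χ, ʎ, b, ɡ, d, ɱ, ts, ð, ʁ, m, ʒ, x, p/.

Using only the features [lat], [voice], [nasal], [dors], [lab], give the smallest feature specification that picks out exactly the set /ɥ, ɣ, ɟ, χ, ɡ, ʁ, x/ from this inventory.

[-nasal, -lat, +dors]

Every target segment is [-nasal], [-lateral], [+dorsal]; each remaining inventory member fails at least one of these. Each conjunct is needed — [-lateral, +dorsal] alone would also admit /ŋ/; [-nasal, +dorsal] alone would also admit /ʎ/; [-nasal, -lateral] alone would also admit /z, ɖ, dʒ, dz, …/ — and no other combination of two listed features has exactly this extension, so three is the minimum.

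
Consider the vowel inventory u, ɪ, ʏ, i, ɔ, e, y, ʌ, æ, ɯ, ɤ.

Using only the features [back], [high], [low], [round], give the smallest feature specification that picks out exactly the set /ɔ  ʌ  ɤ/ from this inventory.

[−high, +back]

/ɔ, ʌ, ɤ/ are all [−high], [+back], and no other segment in the inventory matches both values. Dropping any one of them over-generates: [+back] alone would also admit /u, ɯ/; [−high] alone would also admit /e, æ/. No other single listed feature picks out exactly this set either, so fewer than two features will not do.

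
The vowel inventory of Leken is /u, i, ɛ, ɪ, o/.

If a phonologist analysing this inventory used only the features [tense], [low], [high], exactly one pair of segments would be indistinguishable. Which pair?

On the given features, /i/ and /u/ have an identical profile: [+tense], [−low], [+high]. No other two segments in the inventory coincide on all 3 features. (They do differ in [labial], [round] and [back], which are not among the given features.)

i, u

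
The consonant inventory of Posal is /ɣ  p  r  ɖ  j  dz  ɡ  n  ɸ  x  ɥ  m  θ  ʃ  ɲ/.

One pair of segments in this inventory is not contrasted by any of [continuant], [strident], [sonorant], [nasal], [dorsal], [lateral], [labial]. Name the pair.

x, ɣ

/x/ (voiceless velar fricative) and /ɣ/ (voiced velar fricative) are both [+continuant], [-strident], [-sonorant], [-nasal], [+dorsal], [-lateral], [-labial], so none of the listed features separates them. (They do differ in [voice], which is not among the given features.) Every other pair in the inventory differs on at least one listed feature.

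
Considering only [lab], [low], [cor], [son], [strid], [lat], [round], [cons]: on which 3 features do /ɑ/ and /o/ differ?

/ɑ/ (low back unrounded vowel) and /o/ (mid back rounded tense vowel) agree on [−coronal], [+sonorant], [−strident], [−lateral], [−consonantal]. They differ on [labial] (/ɑ/ [−], /o/ [+]), [round] (/ɑ/ [−], /o/ [+]), [low] (/ɑ/ [+], /o/ [−]).

[labial], [round], [low]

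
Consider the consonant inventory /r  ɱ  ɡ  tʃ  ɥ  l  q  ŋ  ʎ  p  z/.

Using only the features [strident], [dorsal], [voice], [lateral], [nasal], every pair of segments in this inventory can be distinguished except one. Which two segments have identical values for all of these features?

ɡ, ɥ

On the given features, /ɡ/ and /ɥ/ have an identical profile: [−strident], [+dorsal], [+voice], [−lateral], [−nasal]. No other two segments in the inventory coincide on all 5 features. (They do differ in [sonorant], [continuant], [labial], [round] and [back], which are not among the given features.)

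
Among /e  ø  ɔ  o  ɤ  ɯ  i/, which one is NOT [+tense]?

Every segment except /ɔ/ is [+tense]. /ɔ/ (mid back rounded lax vowel) is [−tense], so it is the exception.

ɔ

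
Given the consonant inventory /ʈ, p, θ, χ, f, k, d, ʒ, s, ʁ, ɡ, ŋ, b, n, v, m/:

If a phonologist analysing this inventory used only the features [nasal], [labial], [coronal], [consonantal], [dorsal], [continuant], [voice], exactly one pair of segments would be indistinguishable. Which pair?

Both /s/ and /θ/ are [−nasal], [−labial], [+coronal], [+consonantal], [−dorsal], [+continuant], [−voice]. Since the list omits [strident] and [distributed] — which do distinguish the voiceless alveolar fricative from the voiceless dental fricative — this pair collapses; all other pairs remain distinct.

s, θ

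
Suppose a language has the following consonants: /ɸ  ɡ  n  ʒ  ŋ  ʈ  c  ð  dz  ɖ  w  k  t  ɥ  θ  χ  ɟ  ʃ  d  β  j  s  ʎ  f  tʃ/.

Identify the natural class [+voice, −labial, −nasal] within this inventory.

ɡ, ʒ, ð, dz, ɖ, ɟ, d, j, ʎ

Checking each segment against [+voice], [−labial], [−nasal]: /ɡ/ (voiced velar stop), /ʒ/ (voiced postalveolar fricative), /ð/ (voiced dental fricative), /dz/ (voiced alveolar affricate), /ɖ/ (voiced retroflex stop), /ɟ/ (voiced palatal stop), among others, satisfy every feature; every other segment in the inventory fails at least one.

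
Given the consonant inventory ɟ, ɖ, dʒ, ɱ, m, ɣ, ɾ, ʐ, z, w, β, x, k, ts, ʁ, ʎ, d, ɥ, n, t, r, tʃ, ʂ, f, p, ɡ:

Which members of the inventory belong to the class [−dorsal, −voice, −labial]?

Eliminate segments failing any feature: /ɟ, ɣ, w, x, k, ʁ, ʎ, ɥ, ɡ/ are [+dorsal]; /ɖ, dʒ, ɱ, m, ɾ, ʐ, z, β, d, n, r/ are [+voice]; /f, p/ are [+labial]. The remaining /ts, t, tʃ, ʂ/ satisfy [−dorsal], [−voice], [−labial].

ts, t, tʃ, ʂ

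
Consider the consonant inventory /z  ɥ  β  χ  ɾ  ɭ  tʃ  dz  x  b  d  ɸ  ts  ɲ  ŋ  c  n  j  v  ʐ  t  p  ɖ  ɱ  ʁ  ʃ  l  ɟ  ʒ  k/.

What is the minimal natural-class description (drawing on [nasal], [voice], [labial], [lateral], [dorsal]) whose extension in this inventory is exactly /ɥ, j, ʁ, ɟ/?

The class [+voice], [-nasal], [+dorsal] has exactly /ɥ, j, ʁ, ɟ/ as its extension in this inventory. No smaller conjunction from the listed features achieves this: [-nasal, +dorsal] alone would also admit /χ, x, c, k/; [+voice, +dorsal] alone would also admit /ɲ, ŋ/; [+voice, -nasal] alone would also admit /z, β, ɾ, ɭ, …/; and checking the remaining two-feature bundles turns up none with this extension.

[+voice, -nasal, +dorsal]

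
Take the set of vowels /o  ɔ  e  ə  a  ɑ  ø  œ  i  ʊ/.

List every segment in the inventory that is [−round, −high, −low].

e, ə

Eliminate segments failing any feature: /o, ɔ, ø, œ, ʊ/ are [+round]; /a, ɑ/ are [+low]; /i/ is [+high]. The remaining /e, ə/ satisfy [−round], [−high], [−low].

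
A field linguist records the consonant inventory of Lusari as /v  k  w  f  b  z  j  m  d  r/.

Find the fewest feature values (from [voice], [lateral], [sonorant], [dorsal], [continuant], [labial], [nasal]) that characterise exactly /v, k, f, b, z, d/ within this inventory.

[-sonorant]

The target set is precisely the extension of [-sonorant] in this inventory.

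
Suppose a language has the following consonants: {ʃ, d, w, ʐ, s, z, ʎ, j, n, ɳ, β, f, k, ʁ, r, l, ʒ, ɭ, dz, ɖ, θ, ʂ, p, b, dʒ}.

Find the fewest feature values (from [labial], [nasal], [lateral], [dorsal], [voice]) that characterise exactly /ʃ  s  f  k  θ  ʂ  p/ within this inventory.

The target set is precisely the extension of [-voice] in this inventory.

[-voice]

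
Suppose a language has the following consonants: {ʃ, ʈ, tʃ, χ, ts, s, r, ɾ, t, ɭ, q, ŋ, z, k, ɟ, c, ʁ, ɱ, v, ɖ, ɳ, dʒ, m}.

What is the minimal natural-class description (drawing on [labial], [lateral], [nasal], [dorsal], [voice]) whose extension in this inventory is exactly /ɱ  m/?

[+nasal, +labial]

/ɱ, m/ are all [+nasal], [+labial], and no other segment in the inventory matches both values. Dropping any one of them over-generates: [+labial] alone would also admit /v/; [+nasal] alone would also admit /ŋ, ɳ/. No other single listed feature picks out exactly this set either, so fewer than two features will not do.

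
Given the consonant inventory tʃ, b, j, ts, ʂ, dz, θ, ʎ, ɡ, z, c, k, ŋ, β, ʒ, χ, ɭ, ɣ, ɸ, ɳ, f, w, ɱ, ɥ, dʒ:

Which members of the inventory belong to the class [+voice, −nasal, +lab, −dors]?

The [+voice] segments are /b, j, dz, ʎ, ɡ, z, ŋ, β, ʒ, ɭ, ɣ, ɳ, w, ɱ, ɥ, dʒ/.
Within that set, [−nasal] gives /b, j, dz, ʎ, ɡ, z, β, ʒ, ɭ, ɣ, w, ɥ, dʒ/.
Then [+labial] gives /b, β, w, ɥ/.
Of those, [−dorsal] leaves /b, β/.

b, β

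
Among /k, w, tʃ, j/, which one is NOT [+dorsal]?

tʃ

/tʃ/ is the voiceless postalveolar affricate, which is [-dorsal]; the rest — /j, w, k/ — are [+dorsal].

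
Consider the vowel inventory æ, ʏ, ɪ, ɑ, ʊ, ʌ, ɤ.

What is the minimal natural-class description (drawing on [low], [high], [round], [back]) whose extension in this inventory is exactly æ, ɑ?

Every target segment is [+low] and no other inventory member is, so one feature is enough.

[+low]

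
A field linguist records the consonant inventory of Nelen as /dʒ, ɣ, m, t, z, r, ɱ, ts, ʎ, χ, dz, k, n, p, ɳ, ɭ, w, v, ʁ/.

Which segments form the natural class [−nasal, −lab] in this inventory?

Eliminate segments failing any feature: /m, ɱ, n, ɳ/ are [+nasal]; /p, w, v/ are [+labial]. The remaining /dʒ, ɣ, t, z, r, ts, ʎ, χ, dz, k, ɭ, ʁ/ satisfy [−nasal], [−labial].

dʒ, ɣ, t, z, r, ts, ʎ, χ, dz, k, ɭ, ʁ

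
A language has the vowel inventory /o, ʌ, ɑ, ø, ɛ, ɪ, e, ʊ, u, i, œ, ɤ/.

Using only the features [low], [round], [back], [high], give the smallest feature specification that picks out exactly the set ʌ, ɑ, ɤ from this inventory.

Every target segment is [+back], [-round]; each remaining inventory member fails at least one of these. Each conjunct is needed — [-round] alone would also admit /ɛ, ɪ, e, i/; [+back] alone would also admit /o, ʊ, u/ — and no other single listed feature has exactly this extension, so two is the minimum.

[+back, -round]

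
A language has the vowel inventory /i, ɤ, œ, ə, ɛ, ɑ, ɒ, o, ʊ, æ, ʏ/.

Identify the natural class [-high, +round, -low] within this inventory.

œ, o

First, the [-high] segments are /ɤ, œ, ə, ɛ, ɑ, ɒ, o, æ/.
Within that set, [+round] gives /œ, ɒ, o/.
Of those, [-low] leaves /œ, o/.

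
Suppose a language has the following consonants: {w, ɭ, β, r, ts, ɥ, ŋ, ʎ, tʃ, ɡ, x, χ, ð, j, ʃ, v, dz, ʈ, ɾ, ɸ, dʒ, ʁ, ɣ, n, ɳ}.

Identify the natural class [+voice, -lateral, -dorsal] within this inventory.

First, the [+voice] segments are /w, ɭ, β, r, ɥ, ŋ, ʎ, ɡ, ð, j, v, dz, ɾ, dʒ, ʁ, ɣ, n, ɳ/.
Within that set, [-lateral] gives /w, β, r, ɥ, ŋ, ɡ, ð, j, v, dz, ɾ, dʒ, ʁ, ɣ, n, ɳ/.
Within that set, [-dorsal] leaves /β, r, ð, v, dz, ɾ, dʒ, n, ɳ/.

β, r, ð, v, dz, ɾ, dʒ, n, ɳ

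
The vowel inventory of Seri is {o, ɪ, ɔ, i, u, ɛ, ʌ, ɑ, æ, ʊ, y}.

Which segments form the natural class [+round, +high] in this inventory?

u, ʊ, y

Checking each segment against [+round], [+high]: /u/ (high back rounded tense vowel), /ʊ/ (high back rounded lax vowel), /y/ (high front rounded tense vowel) satisfy every feature; every other segment in the inventory fails at least one.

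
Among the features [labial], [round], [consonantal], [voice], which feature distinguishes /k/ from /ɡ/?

[voice]

/k/ is the voiceless velar stop and /ɡ/ is the voiced velar stop. Both are [-labial], [-round], [+consonantal]. /k/ is [-voice] while /ɡ/ is [+voice], so the distinguishing feature is [voice].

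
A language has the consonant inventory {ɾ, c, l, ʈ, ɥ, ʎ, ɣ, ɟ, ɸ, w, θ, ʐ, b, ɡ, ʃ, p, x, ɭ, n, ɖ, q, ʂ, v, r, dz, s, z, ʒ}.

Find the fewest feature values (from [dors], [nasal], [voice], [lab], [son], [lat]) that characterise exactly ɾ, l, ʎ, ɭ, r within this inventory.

[+son, -nasal, -lab]

The class [+sonorant], [-nasal], [-labial] has exactly /ɾ, l, ʎ, ɭ, r/ as its extension in this inventory. No smaller conjunction from the listed features achieves this: [-nasal, -labial] alone would also admit /c, ʈ, ɣ, ɟ, …/; [+sonorant, -labial] alone would also admit /n/; [+sonorant, -nasal] alone would also admit /ɥ, w/; and checking the remaining two-feature bundles turns up none with this extension.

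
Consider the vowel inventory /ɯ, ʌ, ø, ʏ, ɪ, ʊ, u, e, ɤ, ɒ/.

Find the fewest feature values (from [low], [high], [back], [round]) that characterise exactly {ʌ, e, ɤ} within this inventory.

[−high, −round]

Every target segment is [−high], [−round]; each remaining inventory member fails at least one of these. Each conjunct is needed — [−round] alone would also admit /ɯ, ɪ/; [−high] alone would also admit /ø, ɒ/ — and no other single listed feature has exactly this extension, so two is the minimum.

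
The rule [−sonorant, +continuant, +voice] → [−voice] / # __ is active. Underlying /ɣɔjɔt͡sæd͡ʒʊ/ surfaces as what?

[xɔjɔt͡sæd͡ʒʊ]

Only the initial segment /ɣ/ is both word-initial and matches the structural description. It is a voiced velar fricative, so [−sonorant, +continuant, +voice] holds; changing it to [−voice] with all other features held fixed yields /x/ (voiceless velar fricative). No other segment meets both the structural description and the environment, so the output is [xɔjɔt͡sæd͡ʒʊ].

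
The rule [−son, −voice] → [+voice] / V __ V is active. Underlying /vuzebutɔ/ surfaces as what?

The only segment in the rule's environment that also matches [−son, −voice] is /t/. Applying [+voice] turns the voiceless alveolar stop into /d/ (voiced alveolar stop), giving [vuzebudɔ].

[vuzebudɔ]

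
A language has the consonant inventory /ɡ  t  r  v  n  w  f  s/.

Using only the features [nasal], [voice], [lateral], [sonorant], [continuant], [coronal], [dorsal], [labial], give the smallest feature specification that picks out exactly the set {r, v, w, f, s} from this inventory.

[+continuant]

The target set is precisely the extension of [+continuant] in this inventory.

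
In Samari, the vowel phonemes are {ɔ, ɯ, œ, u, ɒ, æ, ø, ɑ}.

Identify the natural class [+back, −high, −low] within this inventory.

Checking each segment against [+back], [−high], [−low]: /ɔ/ (mid back rounded lax vowel) satisfies every feature; every other segment in the inventory fails at least one.

ɔ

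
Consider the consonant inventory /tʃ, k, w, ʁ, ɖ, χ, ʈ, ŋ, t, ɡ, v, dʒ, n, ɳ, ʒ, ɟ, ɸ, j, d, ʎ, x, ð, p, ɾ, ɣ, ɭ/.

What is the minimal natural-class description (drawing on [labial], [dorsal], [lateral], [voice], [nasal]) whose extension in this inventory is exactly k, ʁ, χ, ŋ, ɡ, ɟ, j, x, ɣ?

/k, ʁ, χ, ŋ, ɡ, ɟ, j, x, ɣ/ are all [-lateral], [-labial], [+dorsal], and no other segment in the inventory matches all three values. Dropping any one of them over-generates: [-labial, +dorsal] alone would also admit /ʎ/; [-lateral, +dorsal] alone would also admit /w/; [-lateral, -labial] alone would also admit /tʃ, ɖ, ʈ, t, …/. No other combination of two listed features picks out exactly this set either, so fewer than three features will not do.

[-lateral, -labial, +dorsal]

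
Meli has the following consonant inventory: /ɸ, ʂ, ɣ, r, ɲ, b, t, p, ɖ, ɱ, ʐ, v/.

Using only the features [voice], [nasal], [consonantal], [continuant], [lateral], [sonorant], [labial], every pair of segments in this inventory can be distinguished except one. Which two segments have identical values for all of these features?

ɣ, ʐ

/ɣ/ (voiced velar fricative) and /ʐ/ (voiced retroflex fricative) are both [+voice], [−nasal], [+consonantal], [+continuant], [−lateral], [−sonorant], [−labial], so none of the listed features separates them. (They do differ in [strident], [coronal] and [dorsal], which are not among the given features.) Every other pair in the inventory differs on at least one listed feature.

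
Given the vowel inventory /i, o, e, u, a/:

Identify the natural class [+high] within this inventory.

i, u

The [+high] segments here are /i, u/; the remaining /o, e, a/ are [-high].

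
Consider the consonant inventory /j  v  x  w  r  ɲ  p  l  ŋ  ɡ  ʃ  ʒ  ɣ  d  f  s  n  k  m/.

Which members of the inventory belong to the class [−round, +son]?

First, the [−round] segments are /j, v, x, r, ɲ, p, l, ŋ, ɡ, ʃ, ʒ, ɣ, d, f, s, n, k, m/.
Within that set, [+sonorant] leaves /j, r, ɲ, l, ŋ, n, m/.

j, r, ɲ, l, ŋ, n, m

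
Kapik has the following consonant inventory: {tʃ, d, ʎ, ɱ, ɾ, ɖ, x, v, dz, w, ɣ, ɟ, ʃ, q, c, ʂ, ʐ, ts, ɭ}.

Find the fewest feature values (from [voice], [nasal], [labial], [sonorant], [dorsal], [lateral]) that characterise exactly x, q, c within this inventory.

Every target segment is [−voice], [+dorsal]; each remaining inventory member fails at least one of these. Each conjunct is needed — [+dorsal] alone would also admit /ʎ, w, ɣ, ɟ/; [−voice] alone would also admit /tʃ, ʃ, ʂ, ts/ — and no other single listed feature has exactly this extension, so two is the minimum.

[−voice, +dorsal]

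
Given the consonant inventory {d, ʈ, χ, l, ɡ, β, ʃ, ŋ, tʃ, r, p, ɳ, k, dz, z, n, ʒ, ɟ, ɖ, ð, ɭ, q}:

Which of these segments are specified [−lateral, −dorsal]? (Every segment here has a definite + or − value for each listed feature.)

d, ʈ, β, ʃ, tʃ, r, p, ɳ, dz, z, n, ʒ, ɖ, ð

The [−lateral] segments are /d, ʈ, χ, ɡ, β, ʃ, ŋ, tʃ, r, p, ɳ, k, dz, z, n, ʒ, ɟ, ɖ, ð, q/.
Intersecting with [−dorsal] leaves /d, ʈ, β, ʃ, tʃ, r, p, ɳ, dz, z, n, ʒ, ɖ, ð/.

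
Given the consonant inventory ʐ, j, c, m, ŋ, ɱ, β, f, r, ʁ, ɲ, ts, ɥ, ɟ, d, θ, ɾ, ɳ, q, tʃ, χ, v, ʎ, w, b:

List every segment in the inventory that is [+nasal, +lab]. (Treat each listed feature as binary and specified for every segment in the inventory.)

First, the [+nasal] segments are /m, ŋ, ɱ, ɲ, ɳ/.
Among these, [+labial] leaves /m, ɱ/.

m, ɱ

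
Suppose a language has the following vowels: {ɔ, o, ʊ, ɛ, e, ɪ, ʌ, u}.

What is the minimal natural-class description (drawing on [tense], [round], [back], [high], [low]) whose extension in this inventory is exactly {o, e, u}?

The target set is precisely the extension of [+tense] in this inventory.

[+tense]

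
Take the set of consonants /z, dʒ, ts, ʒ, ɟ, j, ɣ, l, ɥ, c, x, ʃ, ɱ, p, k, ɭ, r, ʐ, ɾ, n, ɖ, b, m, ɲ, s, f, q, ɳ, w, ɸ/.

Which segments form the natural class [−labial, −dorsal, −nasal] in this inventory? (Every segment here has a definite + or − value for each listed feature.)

z, dʒ, ts, ʒ, l, ʃ, ɭ, r, ʐ, ɾ, ɖ, s

Among the inventory, the [−labial] segments are /z, dʒ, ts, ʒ, ɟ, j, ɣ, l, c, x, ʃ, k, ɭ, r, ʐ, ɾ, n, ɖ, ɲ, s, q, ɳ/.
Then [−dorsal] gives /z, dʒ, ts, ʒ, l, ʃ, ɭ, r, ʐ, ɾ, n, ɖ, s, ɳ/.
Among these, [−nasal] leaves /z, dʒ, ts, ʒ, l, ʃ, ɭ, r, ʐ, ɾ, ɖ, s/.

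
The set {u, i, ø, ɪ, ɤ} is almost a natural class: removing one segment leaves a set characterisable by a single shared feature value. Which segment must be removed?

ɪ

[tense] groups all but one: /u, i, ɤ, ø/ share [+tense] while /ɪ/ (high front unrounded lax vowel) alone is [−tense]. Removing any other segment would not leave a single-feature class that excludes it.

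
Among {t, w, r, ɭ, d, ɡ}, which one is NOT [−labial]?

w

Every segment except /w/ is [−labial]. /w/ (labial-velar glide) is [+labial], so it is the exception.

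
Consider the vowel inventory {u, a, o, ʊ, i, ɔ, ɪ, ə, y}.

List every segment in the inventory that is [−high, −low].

Eliminate segments failing any feature: /u, ʊ, i, ɪ, y/ are [+high]; /a/ is [+low]. The remaining /o, ɔ, ə/ satisfy [−high], [−low].

o, ɔ, ə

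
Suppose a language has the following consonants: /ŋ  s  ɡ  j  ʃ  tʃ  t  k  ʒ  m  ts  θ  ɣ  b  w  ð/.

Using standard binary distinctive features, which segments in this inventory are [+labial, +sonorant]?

Among the inventory, the [+labial] segments are /m, b, w/.
Of those, [+sonorant] leaves /m, w/.

m, w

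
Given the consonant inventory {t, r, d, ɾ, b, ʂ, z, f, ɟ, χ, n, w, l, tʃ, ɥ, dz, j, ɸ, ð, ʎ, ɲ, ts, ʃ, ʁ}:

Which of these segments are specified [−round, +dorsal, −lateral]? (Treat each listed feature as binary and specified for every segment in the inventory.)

Eliminate segments failing any feature: /t, r, d, ɾ, b, ʂ, z, f, n, l, tʃ, dz, ɸ, ð, ts, ʃ/ are [−dorsal]; /w, ɥ/ are [+round]; /ʎ/ is [+lateral]. The remaining /ɟ, χ, j, ɲ, ʁ/ satisfy [−round], [+dorsal], [−lateral].

ɟ, χ, j, ɲ, ʁ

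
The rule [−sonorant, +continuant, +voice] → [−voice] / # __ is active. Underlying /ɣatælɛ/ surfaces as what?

[xatælɛ]

Only the initial segment /ɣ/ is both word-initial and matches the structural description. It is a voiced velar fricative, so [−sonorant, +continuant, +voice] holds; changing it to [−voice] with all other features held fixed yields /x/ (voiceless velar fricative). No other segment meets both the structural description and the environment, so the output is [xatælɛ].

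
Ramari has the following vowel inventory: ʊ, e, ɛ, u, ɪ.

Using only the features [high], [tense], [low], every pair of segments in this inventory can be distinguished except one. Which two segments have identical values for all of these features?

ʊ, ɪ

On the given features, /ʊ/ and /ɪ/ have an identical profile: [+high], [−tense], [−low]. No other two segments in the inventory coincide on all 3 features. (They do differ in [labial], [round] and [back], which are not among the given features.)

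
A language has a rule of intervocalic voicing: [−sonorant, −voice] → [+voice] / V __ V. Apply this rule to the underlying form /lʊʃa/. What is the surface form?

/ʃ/ satisfies [−sonorant, −voice] and sits in V __ V. The [+voice] counterpart of the voiceless postalveolar fricative is /ʒ/. Other segments in /lʊʃa/ either fail the structural description or are not in the environment, so the surface form is [lʊʒa].

[lʊʒa]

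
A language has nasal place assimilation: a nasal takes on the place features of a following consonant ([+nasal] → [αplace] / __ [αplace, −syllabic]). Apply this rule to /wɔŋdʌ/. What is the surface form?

[wɔndʌ]

/ŋ/ sits before the [+coronal] consonant /d/, so it takes on [+coronal] and surfaces as /n/. The rest of the form is unaffected: [wɔndʌ].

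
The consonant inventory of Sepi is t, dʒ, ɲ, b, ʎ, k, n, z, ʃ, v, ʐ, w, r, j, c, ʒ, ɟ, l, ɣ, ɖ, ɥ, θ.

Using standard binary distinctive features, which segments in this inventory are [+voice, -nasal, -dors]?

First, the [+voice] segments are /dʒ, ɲ, b, ʎ, n, z, v, ʐ, w, r, j, ʒ, ɟ, l, ɣ, ɖ, ɥ/.
Then [-nasal] gives /dʒ, b, ʎ, z, v, ʐ, w, r, j, ʒ, ɟ, l, ɣ, ɖ, ɥ/.
Of those, [-dorsal] leaves /dʒ, b, z, v, ʐ, r, ʒ, l, ɖ/.

dʒ, b, z, v, ʐ, r, ʒ, l, ɖ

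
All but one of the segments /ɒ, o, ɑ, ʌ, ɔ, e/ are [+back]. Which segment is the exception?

e

/ɒ, ɑ, o, ʌ, ɔ/ are all [+back]; /e/ (mid front unrounded tense vowel) is [−back].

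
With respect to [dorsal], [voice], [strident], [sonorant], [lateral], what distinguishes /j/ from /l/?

[lateral], [dorsal]

The two segments share [+voice], [−strident], [+sonorant]. The only features from the list on which they differ: /j/ is [−lateral] while /l/ is [+lateral]; /j/ is [+dorsal] while /l/ is [−dorsal].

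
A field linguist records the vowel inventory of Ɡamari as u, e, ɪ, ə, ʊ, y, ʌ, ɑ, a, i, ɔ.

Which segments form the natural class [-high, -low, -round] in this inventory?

e, ə, ʌ

Checking each segment against [-high], [-low], [-round]: /e/ (mid front unrounded tense vowel), /ə/ (mid central vowel (schwa)), /ʌ/ (mid back unrounded lax vowel) satisfy every feature; every other segment in the inventory fails at least one.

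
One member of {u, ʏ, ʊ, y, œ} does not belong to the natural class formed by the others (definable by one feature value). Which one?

œ

The remaining segments after removing /œ/ share [+high]; /œ/ (mid front rounded lax vowel) is [−high]. For every other candidate removal, the leftover set fails to share any single feature value that the removed segment lacks.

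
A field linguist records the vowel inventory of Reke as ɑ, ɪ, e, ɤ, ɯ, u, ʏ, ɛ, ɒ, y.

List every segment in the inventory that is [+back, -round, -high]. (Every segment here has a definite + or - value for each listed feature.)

First, the [+back] segments are /ɑ, ɤ, ɯ, u, ɒ/.
Of those, [-round] gives /ɑ, ɤ, ɯ/.
Of those, [-high] leaves /ɑ, ɤ/.

ɑ, ɤ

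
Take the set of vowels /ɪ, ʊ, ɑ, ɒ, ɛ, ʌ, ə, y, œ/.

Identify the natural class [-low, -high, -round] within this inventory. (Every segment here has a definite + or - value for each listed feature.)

ɛ, ʌ, ə

Eliminate segments failing any feature: /ɪ, ʊ, y/ are [+high]; /ɑ, ɒ/ are [+low]; /œ/ is [+round]. The remaining /ɛ, ʌ, ə/ satisfy [-low], [-high], [-round].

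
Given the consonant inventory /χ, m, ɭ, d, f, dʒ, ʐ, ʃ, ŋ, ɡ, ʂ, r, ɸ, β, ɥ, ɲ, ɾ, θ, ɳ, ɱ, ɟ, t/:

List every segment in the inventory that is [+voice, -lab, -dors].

ɭ, d, dʒ, ʐ, r, ɾ, ɳ

First, the [+voice] segments are /m, ɭ, d, dʒ, ʐ, ŋ, ɡ, r, β, ɥ, ɲ, ɾ, ɳ, ɱ, ɟ/.
Of those, [-labial] gives /ɭ, d, dʒ, ʐ, ŋ, ɡ, r, ɲ, ɾ, ɳ, ɟ/.
Among these, [-dorsal] leaves /ɭ, d, dʒ, ʐ, r, ɾ, ɳ/.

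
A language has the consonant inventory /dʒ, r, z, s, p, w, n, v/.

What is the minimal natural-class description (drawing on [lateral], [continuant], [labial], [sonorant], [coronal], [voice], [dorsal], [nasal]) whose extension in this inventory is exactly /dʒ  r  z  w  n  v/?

[+voice]

/dʒ, r, z, w, n, v/ are exactly the [+voice] segments in the inventory, so a single feature suffices.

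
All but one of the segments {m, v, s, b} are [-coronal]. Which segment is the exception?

/v, m, b/ are all [-coronal]; /s/ (voiceless alveolar fricative) is [+coronal].

s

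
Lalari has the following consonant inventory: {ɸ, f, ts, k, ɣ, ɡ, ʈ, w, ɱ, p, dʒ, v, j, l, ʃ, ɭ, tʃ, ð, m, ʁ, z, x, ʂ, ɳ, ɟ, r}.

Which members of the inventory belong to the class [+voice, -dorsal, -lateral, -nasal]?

dʒ, v, ð, z, r

First, the [+voice] segments are /ɣ, ɡ, w, ɱ, dʒ, v, j, l, ɭ, ð, m, ʁ, z, ɳ, ɟ, r/.
Among these, [-dorsal] gives /ɱ, dʒ, v, l, ɭ, ð, m, z, ɳ, r/.
Among these, [-lateral] gives /ɱ, dʒ, v, ð, m, z, ɳ, r/.
Of those, [-nasal] leaves /dʒ, v, ð, z, r/.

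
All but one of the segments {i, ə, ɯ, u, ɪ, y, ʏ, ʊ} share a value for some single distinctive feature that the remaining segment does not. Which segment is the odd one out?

/ɯ, ʏ, ɪ, y, i, ʊ, u/ are all [+high], but /ə/ (mid central vowel (schwa)) is [−high]. No other single segment can be removed to leave a set sharing one feature value that the removed segment lacks, so /ə/ is the odd one out.

ə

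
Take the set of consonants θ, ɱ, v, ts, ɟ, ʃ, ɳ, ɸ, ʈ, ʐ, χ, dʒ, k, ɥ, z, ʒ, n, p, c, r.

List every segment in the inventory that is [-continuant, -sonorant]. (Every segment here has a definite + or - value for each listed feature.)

ts, ɟ, ʈ, dʒ, k, p, c

Checking each segment against [-continuant], [-sonorant]: /ts/ (voiceless alveolar affricate), /ɟ/ (voiced palatal stop), /ʈ/ (voiceless retroflex stop), /dʒ/ (voiced postalveolar affricate), /k/ (voiceless velar stop), /p/ (voiceless bilabial stop), among others, satisfy every feature; every other segment in the inventory fails at least one.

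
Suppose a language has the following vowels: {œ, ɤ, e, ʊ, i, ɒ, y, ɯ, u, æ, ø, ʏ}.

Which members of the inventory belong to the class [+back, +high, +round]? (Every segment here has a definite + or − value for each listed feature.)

Eliminate segments failing any feature: /œ, e, i, y, æ, ø, ʏ/ are [−back]; /ɤ, ɒ/ are [−high]; /ɯ/ is [−round]. The remaining /ʊ, u/ satisfy [+back], [+high], [+round].

ʊ, u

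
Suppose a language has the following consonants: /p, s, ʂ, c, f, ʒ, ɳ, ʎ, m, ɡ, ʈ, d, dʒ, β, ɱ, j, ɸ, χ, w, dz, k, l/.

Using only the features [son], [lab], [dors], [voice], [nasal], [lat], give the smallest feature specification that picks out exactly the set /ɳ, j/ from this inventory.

/ɳ, j/ are all [+sonorant], [-lateral], [-labial], and no other segment in the inventory matches all three values. Dropping any one of them over-generates: [-lateral, -labial] alone would also admit /s, ʂ, c, ʒ, …/; [+sonorant, -labial] alone would also admit /ʎ, l/; [+sonorant, -lateral] alone would also admit /m, ɱ, w/. No other combination of two listed features picks out exactly this set either, so fewer than three features will not do.

[+son, -lat, -lab]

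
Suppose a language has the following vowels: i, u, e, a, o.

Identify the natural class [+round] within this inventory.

u, o

The [+round] segments here are /u, o/; the remaining /i, e, a/ are [−round].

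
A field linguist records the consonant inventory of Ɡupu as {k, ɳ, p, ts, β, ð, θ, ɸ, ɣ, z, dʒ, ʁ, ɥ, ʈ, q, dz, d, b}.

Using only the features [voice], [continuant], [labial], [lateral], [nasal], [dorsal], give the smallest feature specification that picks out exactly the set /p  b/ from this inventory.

[−continuant, +labial]

Every target segment is [−continuant], [+labial]; each remaining inventory member fails at least one of these. Each conjunct is needed — [+labial] alone would also admit /β, ɸ, ɥ/; [−continuant] alone would also admit /k, ɳ, ts, dʒ, …/ — and no other single listed feature has exactly this extension, so two is the minimum.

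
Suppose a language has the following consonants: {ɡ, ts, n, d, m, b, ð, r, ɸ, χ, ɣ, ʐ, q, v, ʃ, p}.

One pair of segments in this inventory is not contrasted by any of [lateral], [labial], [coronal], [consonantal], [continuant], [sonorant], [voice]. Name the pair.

ð, ʐ

/ð/ (voiced dental fricative) and /ʐ/ (voiced retroflex fricative) are both [-lateral], [-labial], [+coronal], [+consonantal], [+continuant], [-sonorant], [+voice], so none of the listed features separates them. (They do differ in [strident], [anterior] and [distributed], which are not among the given features.) Every other pair in the inventory differs on at least one listed feature.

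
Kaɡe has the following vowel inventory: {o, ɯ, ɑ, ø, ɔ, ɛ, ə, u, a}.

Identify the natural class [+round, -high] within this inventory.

Among the inventory, the [+round] segments are /o, ø, ɔ, u/.
Intersecting with [-high] leaves /o, ø, ɔ/.

o, ø, ɔ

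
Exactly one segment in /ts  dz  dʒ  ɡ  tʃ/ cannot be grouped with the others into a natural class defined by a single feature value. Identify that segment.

/ts, tʃ, dʒ, dz/ are all [+delayed release], but /ɡ/ (voiced velar stop) is [−delayed release]. No other single segment can be removed to leave a set sharing one feature value that the removed segment lacks, so /ɡ/ is the odd one out.

ɡ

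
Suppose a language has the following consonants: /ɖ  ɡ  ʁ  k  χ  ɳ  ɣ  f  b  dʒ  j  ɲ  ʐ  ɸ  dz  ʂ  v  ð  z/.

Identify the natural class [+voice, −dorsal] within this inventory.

Checking each segment against [+voice], [−dorsal]: /ɖ/ (voiced retroflex stop), /ɳ/ (retroflex nasal), /b/ (voiced bilabial stop), /dʒ/ (voiced postalveolar affricate), /ʐ/ (voiced retroflex fricative), /dz/ (voiced alveolar affricate), among others, satisfy every feature; every other segment in the inventory fails at least one.

ɖ, ɳ, b, dʒ, ʐ, dz, v, ð, z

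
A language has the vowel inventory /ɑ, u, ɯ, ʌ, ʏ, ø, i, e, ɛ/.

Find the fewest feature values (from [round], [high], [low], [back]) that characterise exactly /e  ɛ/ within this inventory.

Every target segment is [-high], [-back], [-round]; each remaining inventory member fails at least one of these. Each conjunct is needed — [-back, -round] alone would also admit /i/; [-high, -round] alone would also admit /ɑ, ʌ/; [-high, -back] alone would also admit /ø/ — and no other combination of two listed features has exactly this extension, so three is the minimum.

[-high, -back, -round]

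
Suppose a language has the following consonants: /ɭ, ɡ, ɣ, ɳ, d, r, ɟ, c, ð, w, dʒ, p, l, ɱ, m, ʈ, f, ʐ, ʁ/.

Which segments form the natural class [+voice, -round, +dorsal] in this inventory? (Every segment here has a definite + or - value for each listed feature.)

ɡ, ɣ, ɟ, ʁ

Among the inventory, the [+voice] segments are /ɭ, ɡ, ɣ, ɳ, d, r, ɟ, ð, w, dʒ, l, ɱ, m, ʐ, ʁ/.
Among these, [-round] gives /ɭ, ɡ, ɣ, ɳ, d, r, ɟ, ð, dʒ, l, ɱ, m, ʐ, ʁ/.
Then [+dorsal] leaves /ɡ, ɣ, ɟ, ʁ/.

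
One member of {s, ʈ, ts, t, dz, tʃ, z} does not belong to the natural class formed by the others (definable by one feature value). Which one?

The remaining segments after removing /tʃ/ share [−distributed]; /tʃ/ (voiceless postalveolar affricate) is [+distributed]. For every other candidate removal, the leftover set fails to share any single feature value that the removed segment lacks.

tʃ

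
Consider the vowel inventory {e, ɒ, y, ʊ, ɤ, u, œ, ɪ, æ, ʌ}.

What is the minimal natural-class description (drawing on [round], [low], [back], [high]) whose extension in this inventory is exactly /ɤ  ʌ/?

The class [+back], [−round] has exactly /ɤ, ʌ/ as its extension in this inventory. No smaller conjunction from the listed features achieves this: [−round] alone would also admit /e, ɪ, æ/; [+back] alone would also admit /ɒ, ʊ, u/; and checking the remaining single features turns up none with this extension.

[+back, −round]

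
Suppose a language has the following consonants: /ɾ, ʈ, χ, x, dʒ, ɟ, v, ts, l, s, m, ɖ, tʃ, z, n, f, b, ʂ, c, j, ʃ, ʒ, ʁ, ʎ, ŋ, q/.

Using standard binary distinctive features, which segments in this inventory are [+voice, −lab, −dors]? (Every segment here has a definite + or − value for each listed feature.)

ɾ, dʒ, l, ɖ, z, n, ʒ

Among the inventory, the [+voice] segments are /ɾ, dʒ, ɟ, v, l, m, ɖ, z, n, b, j, ʒ, ʁ, ʎ, ŋ/.
Intersecting with [−labial] gives /ɾ, dʒ, ɟ, l, ɖ, z, n, j, ʒ, ʁ, ʎ, ŋ/.
Of those, [−dorsal] leaves /ɾ, dʒ, l, ɖ, z, n, ʒ/.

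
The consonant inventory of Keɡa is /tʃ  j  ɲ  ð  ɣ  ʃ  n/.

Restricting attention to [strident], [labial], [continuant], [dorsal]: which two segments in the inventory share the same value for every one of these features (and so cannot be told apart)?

/j/ (palatal glide) and /ɣ/ (voiced velar fricative) are both [−strident], [−labial], [+continuant], [+dorsal], so none of the listed features separates them. (They do differ in [sonorant] and [back], which are not among the given features.) Every other pair in the inventory differs on at least one listed feature.

j, ɣ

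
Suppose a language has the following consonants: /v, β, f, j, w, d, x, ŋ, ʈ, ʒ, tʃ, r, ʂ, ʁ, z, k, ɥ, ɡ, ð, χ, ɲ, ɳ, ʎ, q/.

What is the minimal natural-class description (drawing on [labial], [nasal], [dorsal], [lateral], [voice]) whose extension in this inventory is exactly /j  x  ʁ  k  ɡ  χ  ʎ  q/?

The class [-nasal], [-labial], [+dorsal] has exactly /j, x, ʁ, k, ɡ, χ, ʎ, q/ as its extension in this inventory. No smaller conjunction from the listed features achieves this: [-labial, +dorsal] alone would also admit /ŋ, ɲ/; [-nasal, +dorsal] alone would also admit /w, ɥ/; [-nasal, -labial] alone would also admit /d, ʈ, ʒ, tʃ, …/; and checking the remaining two-feature bundles turns up none with this extension.

[-nasal, -labial, +dorsal]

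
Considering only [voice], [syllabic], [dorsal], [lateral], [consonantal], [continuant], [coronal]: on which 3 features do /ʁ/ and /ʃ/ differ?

[voice], [coronal], [dorsal]

/ʁ/ is the voiced uvular fricative and /ʃ/ is the voiceless postalveolar fricative. Both are [−syllabic], [−lateral], [+consonantal], [+continuant]. /ʁ/ is [+voice] while /ʃ/ is [−voice]; /ʁ/ is [−coronal] while /ʃ/ is [+coronal]; /ʁ/ is [+dorsal] while /ʃ/ is [−dorsal], so the distinguishing features are [voice], [coronal], [dorsal].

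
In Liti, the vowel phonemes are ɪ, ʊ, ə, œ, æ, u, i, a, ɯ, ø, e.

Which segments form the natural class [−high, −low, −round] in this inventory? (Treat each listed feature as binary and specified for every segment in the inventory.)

ə, e

Among the inventory, the [−high] segments are /ə, œ, æ, a, ø, e/.
Of those, [−low] gives /ə, œ, ø, e/.
Of those, [−round] leaves /ə, e/.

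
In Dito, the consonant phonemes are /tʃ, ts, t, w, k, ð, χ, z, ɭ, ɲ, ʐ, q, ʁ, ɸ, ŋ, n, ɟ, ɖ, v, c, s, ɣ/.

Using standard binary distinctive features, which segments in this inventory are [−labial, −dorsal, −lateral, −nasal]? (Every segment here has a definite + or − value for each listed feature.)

Eliminate segments failing any feature: /w, ɸ, v/ are [+labial]; /k, χ, ɲ, q, ʁ, ŋ, ɟ, c, ɣ/ are [+dorsal]; /ɭ/ is [+lateral]; /n/ is [+nasal]. The remaining /tʃ, ts, t, ð, z, ʐ, ɖ, s/ satisfy [−labial], [−dorsal], [−lateral], [−nasal].

tʃ, ts, t, ð, z, ʐ, ɖ, s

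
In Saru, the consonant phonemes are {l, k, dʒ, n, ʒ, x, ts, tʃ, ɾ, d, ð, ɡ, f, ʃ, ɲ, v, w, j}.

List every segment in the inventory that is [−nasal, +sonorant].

The [−nasal] segments are /l, k, dʒ, ʒ, x, ts, tʃ, ɾ, d, ð, ɡ, f, ʃ, v, w, j/.
Then [+sonorant] leaves /l, ɾ, w, j/.

l, ɾ, w, j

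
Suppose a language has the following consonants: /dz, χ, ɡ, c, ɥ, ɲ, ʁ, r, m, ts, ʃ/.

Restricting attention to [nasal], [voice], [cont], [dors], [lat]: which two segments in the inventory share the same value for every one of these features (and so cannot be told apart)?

ɥ, ʁ

/ɥ/ (labial-palatal glide) and /ʁ/ (voiced uvular fricative) are both [−nasal], [+voice], [+continuant], [+dorsal], [−lateral], so none of the listed features separates them. (They do differ in [labial], [round], [high] and [back], which are not among the given features.) Every other pair in the inventory differs on at least one listed feature.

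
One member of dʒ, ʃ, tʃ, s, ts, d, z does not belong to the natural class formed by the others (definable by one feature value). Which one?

[strident] groups all but one: /tʃ, s, ʃ, dʒ, ts, z/ share [+strident] while /d/ (voiced alveolar stop) alone is [−strident]. Removing any other segment would not leave a single-feature class that excludes it.

d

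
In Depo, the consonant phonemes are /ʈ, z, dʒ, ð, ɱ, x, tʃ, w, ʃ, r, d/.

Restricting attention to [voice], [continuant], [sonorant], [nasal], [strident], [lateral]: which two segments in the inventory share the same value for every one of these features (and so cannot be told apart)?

On the given features, /r/ and /w/ have an identical profile: [+voice], [+continuant], [+sonorant], [−nasal], [−strident], [−lateral]. No other two segments in the inventory coincide on all 6 features. (They do differ in [labial], [round], [coronal] and [dorsal], which are not among the given features.)

r, w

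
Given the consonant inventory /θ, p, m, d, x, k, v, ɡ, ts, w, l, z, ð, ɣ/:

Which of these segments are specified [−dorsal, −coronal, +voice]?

Among the inventory, the [−dorsal] segments are /θ, p, m, d, v, ts, l, z, ð/.
Within that set, [−coronal] gives /p, m, v/.
Then [+voice] leaves /m, v/.

m, v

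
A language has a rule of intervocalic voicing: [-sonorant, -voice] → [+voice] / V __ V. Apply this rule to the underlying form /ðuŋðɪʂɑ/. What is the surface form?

[ðuŋðɪʐɑ]

The only segment in the rule's environment that also matches [-sonorant, -voice] is /ʂ/. Applying [+voice] turns the voiceless retroflex fricative into /ʐ/ (voiced retroflex fricative), giving [ðuŋðɪʐɑ].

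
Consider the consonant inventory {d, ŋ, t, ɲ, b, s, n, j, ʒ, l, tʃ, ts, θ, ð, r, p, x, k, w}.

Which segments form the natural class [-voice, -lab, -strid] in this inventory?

t, θ, x, k

Eliminate segments failing any feature: /d, ŋ, ɲ, b, n, j, ʒ, l, ð, r, w/ are [+voice]; /s, tʃ, ts/ are [+strident]; /p/ is [+labial]. The remaining /t, θ, x, k/ satisfy [-voice], [-labial], [-strident].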